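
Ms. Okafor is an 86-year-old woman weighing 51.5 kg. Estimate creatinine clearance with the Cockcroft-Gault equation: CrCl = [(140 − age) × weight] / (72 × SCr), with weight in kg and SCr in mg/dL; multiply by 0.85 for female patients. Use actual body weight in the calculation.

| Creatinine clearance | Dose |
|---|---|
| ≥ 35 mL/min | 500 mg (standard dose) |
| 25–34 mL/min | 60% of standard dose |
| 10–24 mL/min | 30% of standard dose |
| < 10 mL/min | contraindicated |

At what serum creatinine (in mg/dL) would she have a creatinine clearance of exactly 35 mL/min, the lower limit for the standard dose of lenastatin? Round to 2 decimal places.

0.94 mg/dL

Standard dose requires CrCl ≥ 35 mL/min.
Set (140 − 86) × 51.5 × 0.85 / (72 × SCr) = 35
SCr = (140 − 86) × 51.5 × 0.85 / (72 × 35) = 0.938 mg/dL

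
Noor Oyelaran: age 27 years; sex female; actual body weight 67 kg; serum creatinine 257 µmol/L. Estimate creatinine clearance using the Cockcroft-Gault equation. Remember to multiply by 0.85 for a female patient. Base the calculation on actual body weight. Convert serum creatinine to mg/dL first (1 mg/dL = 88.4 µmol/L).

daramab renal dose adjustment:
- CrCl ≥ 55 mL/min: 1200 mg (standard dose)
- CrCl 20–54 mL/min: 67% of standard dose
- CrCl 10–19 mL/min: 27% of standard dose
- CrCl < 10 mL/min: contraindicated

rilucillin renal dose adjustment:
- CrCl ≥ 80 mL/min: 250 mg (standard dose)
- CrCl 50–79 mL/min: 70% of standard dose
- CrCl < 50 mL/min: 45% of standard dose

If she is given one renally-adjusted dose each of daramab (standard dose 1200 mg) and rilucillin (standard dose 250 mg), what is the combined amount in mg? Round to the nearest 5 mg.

SCr = 257 / 88.4 = 2.907 mg/dL
CrCl = (140 − 27) × 67 / (72 × 2.907) × 0.85 = 7571.0 / 209.30 × 0.85 ≈ 30.7 mL/min
CrCl ≈ 31 mL/min.
daramab: 20–54 mL/min → 67% of 1200 mg = 804 mg.
rilucillin: < 50 mL/min → 45% of 250 mg = 112.5 mg.
Total = 804 + 112.5 = 916.5 mg.

915 mg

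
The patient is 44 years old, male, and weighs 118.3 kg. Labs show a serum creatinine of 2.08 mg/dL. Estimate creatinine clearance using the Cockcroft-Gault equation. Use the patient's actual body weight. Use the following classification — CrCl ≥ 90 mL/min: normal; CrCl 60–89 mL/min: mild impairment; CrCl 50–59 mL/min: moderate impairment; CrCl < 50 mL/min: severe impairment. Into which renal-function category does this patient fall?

mild impairment

CrCl = (140 − 44) × 118.3 / (72 × 2.08) = 11356.8 / 149.76 ≈ 75.8 mL/min
76 mL/min falls in the 'mild impairment' range.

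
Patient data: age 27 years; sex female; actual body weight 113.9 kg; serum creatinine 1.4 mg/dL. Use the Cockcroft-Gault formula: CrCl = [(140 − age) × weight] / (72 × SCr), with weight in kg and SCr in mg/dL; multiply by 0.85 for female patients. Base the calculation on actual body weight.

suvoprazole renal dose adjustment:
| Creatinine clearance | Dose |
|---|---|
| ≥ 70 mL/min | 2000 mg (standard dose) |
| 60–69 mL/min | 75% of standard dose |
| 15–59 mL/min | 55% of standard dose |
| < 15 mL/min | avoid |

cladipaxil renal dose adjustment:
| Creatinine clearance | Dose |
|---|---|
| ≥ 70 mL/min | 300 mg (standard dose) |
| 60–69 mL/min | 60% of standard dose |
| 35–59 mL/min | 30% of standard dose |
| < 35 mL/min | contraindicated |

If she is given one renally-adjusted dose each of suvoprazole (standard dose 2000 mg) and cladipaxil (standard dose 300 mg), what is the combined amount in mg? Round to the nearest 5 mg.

CrCl = (140 − 27) × 113.9 / (72 × 1.4) × 0.85 = 12870.7 / 100.80 × 0.85 ≈ 108.5 mL/min
CrCl ≈ 109 mL/min.
suvoprazole: ≥ 70 mL/min → 100% of 2000 mg = 2000 mg.
cladipaxil: ≥ 70 mL/min → 100% of 300 mg = 300 mg.
Total = 2000 + 300 = 2300 mg.

2300 mg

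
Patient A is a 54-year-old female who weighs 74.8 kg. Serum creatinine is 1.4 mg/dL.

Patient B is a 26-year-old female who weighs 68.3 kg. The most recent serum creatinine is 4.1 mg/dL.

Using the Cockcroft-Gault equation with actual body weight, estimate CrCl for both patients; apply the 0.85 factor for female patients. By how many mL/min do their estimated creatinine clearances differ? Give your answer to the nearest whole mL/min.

32 mL/min

Patient A: CrCl = (140 − 54) × 74.8 / (72 × 1.4) × 0.85 = 6432.8 / 100.80 × 0.85 ≈ 54.2 mL/min
Patient B: CrCl = (140 − 26) × 68.3 / (72 × 4.1) × 0.85 = 7786.2 / 295.20 × 0.85 ≈ 22.4 mL/min
|54.2 − 22.4| = 31.8 mL/min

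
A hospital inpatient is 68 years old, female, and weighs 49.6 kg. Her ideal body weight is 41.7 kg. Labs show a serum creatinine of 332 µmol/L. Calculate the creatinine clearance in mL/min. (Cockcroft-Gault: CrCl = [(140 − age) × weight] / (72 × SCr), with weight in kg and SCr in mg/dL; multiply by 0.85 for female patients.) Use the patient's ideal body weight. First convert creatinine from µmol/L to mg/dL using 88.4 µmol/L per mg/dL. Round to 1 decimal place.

SCr = 332 / 88.4 = 3.756 mg/dL
CrCl = (140 − 68) × 41.7 / (72 × 3.756) × 0.85 = 3002.4 / 270.43 × 0.85 ≈ 9.4 mL/min

9.4 mL/min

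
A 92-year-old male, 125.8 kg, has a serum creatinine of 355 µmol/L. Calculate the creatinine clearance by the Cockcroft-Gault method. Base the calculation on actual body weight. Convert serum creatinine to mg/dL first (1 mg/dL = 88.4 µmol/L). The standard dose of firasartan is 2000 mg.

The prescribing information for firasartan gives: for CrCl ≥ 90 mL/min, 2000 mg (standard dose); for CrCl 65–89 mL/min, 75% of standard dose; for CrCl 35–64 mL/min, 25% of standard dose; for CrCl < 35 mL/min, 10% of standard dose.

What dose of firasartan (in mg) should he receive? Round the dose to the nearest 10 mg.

200 mg

SCr = 355 / 88.4 = 4.016 mg/dL
CrCl = (140 − 92) × 125.8 / (72 × 4.016) = 6038.4 / 289.15 ≈ 20.9 mL/min
CrCl ≈ 21 mL/min → bracket < 35 mL/min.
10% of 2000 mg = 200 mg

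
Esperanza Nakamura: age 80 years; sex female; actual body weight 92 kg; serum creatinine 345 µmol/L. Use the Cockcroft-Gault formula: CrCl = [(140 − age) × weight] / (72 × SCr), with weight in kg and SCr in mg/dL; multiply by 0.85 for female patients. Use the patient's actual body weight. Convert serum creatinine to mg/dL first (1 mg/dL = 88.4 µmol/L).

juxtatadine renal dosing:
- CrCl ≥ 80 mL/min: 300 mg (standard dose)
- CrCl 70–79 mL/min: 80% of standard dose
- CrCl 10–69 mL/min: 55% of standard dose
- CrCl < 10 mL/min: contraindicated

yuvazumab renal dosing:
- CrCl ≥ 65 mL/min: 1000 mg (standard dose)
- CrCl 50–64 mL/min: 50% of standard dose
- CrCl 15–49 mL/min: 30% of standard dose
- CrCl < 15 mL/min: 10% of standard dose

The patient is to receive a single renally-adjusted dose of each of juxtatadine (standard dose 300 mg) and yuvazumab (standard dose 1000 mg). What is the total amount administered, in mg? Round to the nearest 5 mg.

465 mg

SCr = 345 / 88.4 = 3.903 mg/dL
CrCl = (140 − 80) × 92 / (72 × 3.903) × 0.85 = 5520.0 / 281.02 × 0.85 ≈ 16.7 mL/min
CrCl ≈ 17 mL/min.
juxtatadine: 10–69 mL/min → 55% of 300 mg = 165 mg.
yuvazumab: 15–49 mL/min → 30% of 1000 mg = 300 mg.
Total = 165 + 300 = 465 mg.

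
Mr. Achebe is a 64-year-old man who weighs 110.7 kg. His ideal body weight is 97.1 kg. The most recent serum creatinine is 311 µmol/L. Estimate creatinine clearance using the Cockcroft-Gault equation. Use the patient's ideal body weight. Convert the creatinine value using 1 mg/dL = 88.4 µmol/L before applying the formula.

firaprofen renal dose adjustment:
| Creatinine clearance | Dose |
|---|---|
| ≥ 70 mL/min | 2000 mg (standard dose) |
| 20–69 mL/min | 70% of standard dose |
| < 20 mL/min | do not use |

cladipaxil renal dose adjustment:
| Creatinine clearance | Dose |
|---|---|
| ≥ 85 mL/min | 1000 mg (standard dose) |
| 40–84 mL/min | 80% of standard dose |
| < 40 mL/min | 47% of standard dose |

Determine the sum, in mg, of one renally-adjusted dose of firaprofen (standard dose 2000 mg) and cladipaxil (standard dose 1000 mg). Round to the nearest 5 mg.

1870 mg

SCr = 311 / 88.4 = 3.518 mg/dL
CrCl = (140 − 64) × 97.1 / (72 × 3.518) = 7379.6 / 253.30 ≈ 29.1 mL/min
CrCl ≈ 29 mL/min.
firaprofen: 20–69 mL/min → 70% of 2000 mg = 1400 mg.
cladipaxil: < 40 mL/min → 47% of 1000 mg = 470 mg.
Total = 1400 + 470 = 1870 mg.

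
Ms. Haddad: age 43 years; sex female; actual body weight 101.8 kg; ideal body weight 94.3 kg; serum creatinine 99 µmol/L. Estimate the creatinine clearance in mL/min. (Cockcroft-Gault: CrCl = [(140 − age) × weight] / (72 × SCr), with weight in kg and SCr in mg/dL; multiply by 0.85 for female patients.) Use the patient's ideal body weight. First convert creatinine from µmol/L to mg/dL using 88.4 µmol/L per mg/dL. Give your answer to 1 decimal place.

SCr = 99 / 88.4 = 1.12 mg/dL
CrCl = (140 − 43) × 94.3 / (72 × 1.12) × 0.85 = 9147.1 / 80.64 × 0.85 ≈ 96.4 mL/min

96.4 mL/min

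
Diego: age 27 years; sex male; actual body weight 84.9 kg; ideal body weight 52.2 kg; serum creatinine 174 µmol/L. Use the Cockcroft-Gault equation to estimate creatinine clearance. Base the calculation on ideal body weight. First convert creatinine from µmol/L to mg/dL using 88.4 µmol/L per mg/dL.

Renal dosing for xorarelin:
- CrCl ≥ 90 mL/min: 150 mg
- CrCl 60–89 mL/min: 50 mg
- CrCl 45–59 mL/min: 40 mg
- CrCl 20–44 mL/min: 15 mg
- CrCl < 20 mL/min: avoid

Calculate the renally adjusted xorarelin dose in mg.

15 mg

SCr = 174 / 88.4 = 1.968 mg/dL
CrCl = (140 − 27) × 52.2 / (72 × 1.968) = 5898.6 / 141.70 ≈ 41.6 mL/min
CrCl ≈ 42 mL/min → bracket 20–44 mL/min.
Dose for this bracket: 15 mg.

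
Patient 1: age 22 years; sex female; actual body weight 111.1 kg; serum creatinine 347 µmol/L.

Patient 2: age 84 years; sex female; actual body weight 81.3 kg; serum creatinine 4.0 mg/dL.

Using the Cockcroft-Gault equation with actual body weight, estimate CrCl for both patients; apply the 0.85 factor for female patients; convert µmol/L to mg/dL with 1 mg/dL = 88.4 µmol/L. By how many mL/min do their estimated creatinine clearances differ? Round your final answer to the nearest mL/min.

26 mL/min

Patient 1: SCr = 347 / 88.4 = 3.925 mg/dL
Patient 1: CrCl = (140 − 22) × 111.1 / (72 × 3.925) × 0.85 = 13109.8 / 282.60 × 0.85 ≈ 39.4 mL/min
Patient 2: CrCl = (140 − 84) × 81.3 / (72 × 4) × 0.85 = 4552.8 / 288.00 × 0.85 ≈ 13.4 mL/min
|39.4 − 13.4| = 26.0 mL/min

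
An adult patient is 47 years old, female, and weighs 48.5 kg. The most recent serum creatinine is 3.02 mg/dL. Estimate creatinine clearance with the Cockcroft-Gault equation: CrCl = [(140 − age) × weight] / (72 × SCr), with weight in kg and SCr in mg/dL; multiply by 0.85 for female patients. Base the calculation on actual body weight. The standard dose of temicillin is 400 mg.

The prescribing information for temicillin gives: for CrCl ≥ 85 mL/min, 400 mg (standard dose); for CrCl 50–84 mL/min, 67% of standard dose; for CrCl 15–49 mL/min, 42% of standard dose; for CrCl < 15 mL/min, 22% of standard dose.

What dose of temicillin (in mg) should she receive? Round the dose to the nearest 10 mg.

CrCl = (140 − 47) × 48.5 / (72 × 3.02) × 0.85 = 4510.5 / 217.44 × 0.85 ≈ 17.6 mL/min
CrCl ≈ 18 mL/min → bracket 15–49 mL/min.
42% of 400 mg = 168 mg → 170 mg

170 mg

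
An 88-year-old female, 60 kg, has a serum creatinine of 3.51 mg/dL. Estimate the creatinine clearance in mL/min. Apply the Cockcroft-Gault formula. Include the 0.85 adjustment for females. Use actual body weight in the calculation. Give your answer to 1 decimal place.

10.5 mL/min

CrCl = (140 − 88) × 60 / (72 × 3.51) × 0.85 = 3120.0 / 252.72 × 0.85 ≈ 10.5 mL/min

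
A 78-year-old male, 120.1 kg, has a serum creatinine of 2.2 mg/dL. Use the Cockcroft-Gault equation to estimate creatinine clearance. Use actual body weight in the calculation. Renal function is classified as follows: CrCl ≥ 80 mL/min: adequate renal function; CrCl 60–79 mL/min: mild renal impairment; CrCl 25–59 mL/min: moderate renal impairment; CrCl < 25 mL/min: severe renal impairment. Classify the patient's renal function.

CrCl = (140 − 78) × 120.1 / (72 × 2.2) = 7446.2 / 158.40 ≈ 47.0 mL/min
47 mL/min falls in the 'moderate renal impairment' range.

moderate renal impairment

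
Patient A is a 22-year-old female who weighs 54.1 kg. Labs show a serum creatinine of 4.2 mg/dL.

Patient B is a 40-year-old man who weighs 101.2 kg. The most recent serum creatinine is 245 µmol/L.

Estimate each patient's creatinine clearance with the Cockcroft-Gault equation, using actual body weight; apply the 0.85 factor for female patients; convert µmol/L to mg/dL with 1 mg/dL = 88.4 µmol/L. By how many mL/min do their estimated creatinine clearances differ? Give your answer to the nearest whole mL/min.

Patient A: CrCl = (140 − 22) × 54.1 / (72 × 4.2) × 0.85 = 6383.8 / 302.40 × 0.85 ≈ 17.9 mL/min
Patient B: SCr = 245 / 88.4 = 2.771 mg/dL
Patient B: CrCl = (140 − 40) × 101.2 / (72 × 2.771) = 10120.0 / 199.51 ≈ 50.7 mL/min
|17.9 − 50.7| = 32.8 mL/min

33 mL/min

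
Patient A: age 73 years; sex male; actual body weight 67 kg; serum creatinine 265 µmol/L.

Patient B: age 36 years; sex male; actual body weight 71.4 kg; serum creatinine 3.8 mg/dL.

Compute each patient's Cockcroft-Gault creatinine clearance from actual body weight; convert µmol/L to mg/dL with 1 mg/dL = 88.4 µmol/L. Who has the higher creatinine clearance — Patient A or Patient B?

Patient B

Patient A: SCr = 265 / 88.4 = 2.998 mg/dL
Patient A: CrCl = (140 − 73) × 67 / (72 × 2.998) = 4489.0 / 215.86 ≈ 20.8 mL/min
Patient B: CrCl = (140 − 36) × 71.4 / (72 × 3.8) = 7425.6 / 273.60 ≈ 27.1 mL/min
20.8 vs 27.1 mL/min → Patient B is higher.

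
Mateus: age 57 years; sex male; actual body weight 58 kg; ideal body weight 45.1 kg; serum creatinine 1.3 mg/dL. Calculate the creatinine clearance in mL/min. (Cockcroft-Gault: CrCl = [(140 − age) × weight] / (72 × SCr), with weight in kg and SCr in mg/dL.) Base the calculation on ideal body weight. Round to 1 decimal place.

40.0 mL/min

CrCl = (140 − 57) × 45.1 / (72 × 1.3) = 3743.3 / 93.60 ≈ 40.0 mL/min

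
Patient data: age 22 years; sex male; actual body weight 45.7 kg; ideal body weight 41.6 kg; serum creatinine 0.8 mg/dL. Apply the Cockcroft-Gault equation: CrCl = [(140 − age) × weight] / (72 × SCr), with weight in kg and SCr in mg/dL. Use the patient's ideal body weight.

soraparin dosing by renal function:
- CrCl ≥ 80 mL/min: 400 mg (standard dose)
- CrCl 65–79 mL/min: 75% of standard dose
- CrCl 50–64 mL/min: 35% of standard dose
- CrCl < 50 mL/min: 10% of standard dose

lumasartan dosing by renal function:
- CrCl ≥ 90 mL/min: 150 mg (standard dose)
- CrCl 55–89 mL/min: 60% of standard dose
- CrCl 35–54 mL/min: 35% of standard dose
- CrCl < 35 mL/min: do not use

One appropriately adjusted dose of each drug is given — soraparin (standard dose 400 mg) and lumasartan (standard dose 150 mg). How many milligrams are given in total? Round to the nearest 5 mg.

CrCl = (140 − 22) × 41.6 / (72 × 0.8) = 4908.8 / 57.60 ≈ 85.2 mL/min
CrCl ≈ 85 mL/min.
soraparin: ≥ 80 mL/min → 100% of 400 mg = 400 mg.
lumasartan: 55–89 mL/min → 60% of 150 mg = 90 mg.
Total = 400 + 90 = 490 mg.

490 mg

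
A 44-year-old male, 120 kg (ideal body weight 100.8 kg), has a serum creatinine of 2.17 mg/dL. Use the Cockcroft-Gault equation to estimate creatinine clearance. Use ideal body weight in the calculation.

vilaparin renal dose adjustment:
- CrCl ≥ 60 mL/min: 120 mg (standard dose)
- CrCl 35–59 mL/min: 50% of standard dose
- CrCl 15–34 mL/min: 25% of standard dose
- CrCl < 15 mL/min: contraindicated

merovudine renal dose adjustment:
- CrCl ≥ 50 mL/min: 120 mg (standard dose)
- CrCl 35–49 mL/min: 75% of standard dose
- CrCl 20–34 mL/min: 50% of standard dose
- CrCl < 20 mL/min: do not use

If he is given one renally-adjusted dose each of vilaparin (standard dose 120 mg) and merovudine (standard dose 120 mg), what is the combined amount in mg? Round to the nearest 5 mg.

CrCl = (140 − 44) × 100.8 / (72 × 2.17) = 9676.8 / 156.24 ≈ 61.9 mL/min
CrCl ≈ 62 mL/min.
vilaparin: ≥ 60 mL/min → 100% of 120 mg = 120 mg.
merovudine: ≥ 50 mL/min → 100% of 120 mg = 120 mg.
Total = 120 + 120 = 240 mg.

240 mg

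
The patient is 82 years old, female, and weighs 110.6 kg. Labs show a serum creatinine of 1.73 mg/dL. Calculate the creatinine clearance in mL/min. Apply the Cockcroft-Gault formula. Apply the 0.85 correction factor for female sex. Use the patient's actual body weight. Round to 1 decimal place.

CrCl = (140 − 82) × 110.6 / (72 × 1.73) × 0.85 = 6414.8 / 124.56 × 0.85 ≈ 43.8 mL/min

43.8 mL/min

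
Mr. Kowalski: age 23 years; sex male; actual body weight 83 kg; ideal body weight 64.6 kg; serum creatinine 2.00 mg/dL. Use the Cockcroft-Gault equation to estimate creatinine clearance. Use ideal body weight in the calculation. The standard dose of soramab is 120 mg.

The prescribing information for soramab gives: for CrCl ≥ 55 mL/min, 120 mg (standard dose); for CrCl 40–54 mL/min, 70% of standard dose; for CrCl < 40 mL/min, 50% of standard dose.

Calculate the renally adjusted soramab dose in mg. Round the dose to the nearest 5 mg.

CrCl = (140 − 23) × 64.6 / (72 × 2) = 7558.2 / 144.00 ≈ 52.5 mL/min
CrCl ≈ 52 mL/min → bracket 40–54 mL/min.
70% of 120 mg = 84 mg → 85 mg

85 mg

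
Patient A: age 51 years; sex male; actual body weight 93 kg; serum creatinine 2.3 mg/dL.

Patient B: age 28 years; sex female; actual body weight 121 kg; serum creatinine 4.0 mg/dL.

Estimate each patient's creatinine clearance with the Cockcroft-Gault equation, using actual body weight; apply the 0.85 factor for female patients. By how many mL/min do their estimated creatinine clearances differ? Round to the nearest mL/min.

Patient A: CrCl = (140 − 51) × 93 / (72 × 2.3) = 8277.0 / 165.60 ≈ 50.0 mL/min
Patient B: CrCl = (140 − 28) × 121 / (72 × 4) × 0.85 = 13552.0 / 288.00 × 0.85 ≈ 40.0 mL/min
|50.0 − 40.0| = 10.0 mL/min

10 mL/min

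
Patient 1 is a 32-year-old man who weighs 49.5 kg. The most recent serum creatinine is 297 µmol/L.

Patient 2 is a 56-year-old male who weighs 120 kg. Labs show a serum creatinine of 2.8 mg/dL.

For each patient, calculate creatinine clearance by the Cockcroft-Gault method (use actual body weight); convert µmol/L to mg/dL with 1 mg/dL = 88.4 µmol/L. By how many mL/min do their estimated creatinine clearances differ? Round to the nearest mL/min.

28 mL/min

Patient 1: SCr = 297 / 88.4 = 3.36 mg/dL
Patient 1: CrCl = (140 − 32) × 49.5 / (72 × 3.36) = 5346.0 / 241.92 ≈ 22.1 mL/min
Patient 2: CrCl = (140 − 56) × 120 / (72 × 2.8) = 10080.0 / 201.60 ≈ 50.0 mL/min
|22.1 − 50.0| = 27.9 mL/min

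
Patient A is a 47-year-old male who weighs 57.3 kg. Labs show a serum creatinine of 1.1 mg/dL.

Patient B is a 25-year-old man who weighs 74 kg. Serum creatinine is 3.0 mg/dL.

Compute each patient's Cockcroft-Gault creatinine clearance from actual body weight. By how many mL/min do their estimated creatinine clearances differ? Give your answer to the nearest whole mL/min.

Patient A: CrCl = (140 − 47) × 57.3 / (72 × 1.1) = 5328.9 / 79.20 ≈ 67.3 mL/min
Patient B: CrCl = (140 − 25) × 74 / (72 × 3) = 8510.0 / 216.00 ≈ 39.4 mL/min
|67.3 − 39.4| = 27.9 mL/min

28 mL/min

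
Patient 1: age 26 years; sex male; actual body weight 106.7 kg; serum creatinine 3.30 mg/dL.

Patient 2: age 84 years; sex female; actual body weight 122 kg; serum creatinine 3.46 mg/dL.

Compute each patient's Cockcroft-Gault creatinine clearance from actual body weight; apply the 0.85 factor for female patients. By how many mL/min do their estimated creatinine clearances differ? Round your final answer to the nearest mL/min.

28 mL/min

Patient 1: CrCl = (140 − 26) × 106.7 / (72 × 3.3) = 12163.8 / 237.60 ≈ 51.2 mL/min
Patient 2: CrCl = (140 − 84) × 122 / (72 × 3.46) × 0.85 = 6832.0 / 249.12 × 0.85 ≈ 23.3 mL/min
|51.2 − 23.3| = 27.9 mL/min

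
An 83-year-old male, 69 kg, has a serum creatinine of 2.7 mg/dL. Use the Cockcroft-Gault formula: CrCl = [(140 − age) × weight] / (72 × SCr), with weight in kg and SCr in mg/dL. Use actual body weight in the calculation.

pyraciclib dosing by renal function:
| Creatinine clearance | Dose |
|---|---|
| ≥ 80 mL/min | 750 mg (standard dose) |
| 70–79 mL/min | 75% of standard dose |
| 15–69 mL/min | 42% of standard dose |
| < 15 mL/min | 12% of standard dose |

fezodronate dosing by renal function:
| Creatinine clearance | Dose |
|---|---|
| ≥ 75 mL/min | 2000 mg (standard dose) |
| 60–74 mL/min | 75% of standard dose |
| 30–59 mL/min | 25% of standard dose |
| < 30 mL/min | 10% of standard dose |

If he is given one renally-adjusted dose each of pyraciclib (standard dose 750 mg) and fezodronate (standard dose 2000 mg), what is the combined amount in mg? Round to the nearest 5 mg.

515 mg

CrCl = (140 − 83) × 69 / (72 × 2.7) = 3933.0 / 194.40 ≈ 20.2 mL/min
CrCl ≈ 20 mL/min.
pyraciclib: 15–69 mL/min → 42% of 750 mg = 315 mg.
fezodronate: < 30 mL/min → 10% of 2000 mg = 200 mg.
Total = 315 + 200 = 515 mg.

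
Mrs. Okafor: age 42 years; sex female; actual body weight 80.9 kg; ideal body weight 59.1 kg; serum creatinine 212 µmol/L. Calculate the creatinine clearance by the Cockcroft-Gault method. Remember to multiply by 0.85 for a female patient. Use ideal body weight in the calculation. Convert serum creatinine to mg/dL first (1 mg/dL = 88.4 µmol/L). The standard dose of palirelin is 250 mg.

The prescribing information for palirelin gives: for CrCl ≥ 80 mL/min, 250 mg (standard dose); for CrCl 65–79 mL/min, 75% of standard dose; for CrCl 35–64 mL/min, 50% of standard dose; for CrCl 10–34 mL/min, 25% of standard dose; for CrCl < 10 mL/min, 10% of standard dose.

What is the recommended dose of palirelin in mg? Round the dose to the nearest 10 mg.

SCr = 212 / 88.4 = 2.398 mg/dL
CrCl = (140 − 42) × 59.1 / (72 × 2.398) × 0.85 = 5791.8 / 172.66 × 0.85 ≈ 28.5 mL/min
CrCl ≈ 29 mL/min → bracket 10–34 mL/min.
25% of 250 mg = 62.5 mg → 60 mg

60 mg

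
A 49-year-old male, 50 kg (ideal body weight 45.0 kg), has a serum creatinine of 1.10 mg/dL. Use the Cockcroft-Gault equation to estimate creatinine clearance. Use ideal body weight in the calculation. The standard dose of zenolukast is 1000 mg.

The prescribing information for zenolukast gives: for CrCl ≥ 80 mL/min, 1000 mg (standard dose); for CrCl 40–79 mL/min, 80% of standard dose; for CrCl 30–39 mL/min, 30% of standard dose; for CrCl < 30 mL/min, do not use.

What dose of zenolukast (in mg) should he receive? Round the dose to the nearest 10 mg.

CrCl = (140 − 49) × 45 / (72 × 1.1) = 4095.0 / 79.20 ≈ 51.7 mL/min
CrCl ≈ 52 mL/min → bracket 40–79 mL/min.
80% of 1000 mg = 800 mg

800 mg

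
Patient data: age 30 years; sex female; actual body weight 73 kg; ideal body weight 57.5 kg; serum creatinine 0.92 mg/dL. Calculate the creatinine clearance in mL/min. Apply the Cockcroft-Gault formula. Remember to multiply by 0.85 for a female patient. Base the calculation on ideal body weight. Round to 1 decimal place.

81.2 mL/min

CrCl = (140 − 30) × 57.5 / (72 × 0.92) × 0.85 = 6325.0 / 66.24 × 0.85 ≈ 81.2 mL/min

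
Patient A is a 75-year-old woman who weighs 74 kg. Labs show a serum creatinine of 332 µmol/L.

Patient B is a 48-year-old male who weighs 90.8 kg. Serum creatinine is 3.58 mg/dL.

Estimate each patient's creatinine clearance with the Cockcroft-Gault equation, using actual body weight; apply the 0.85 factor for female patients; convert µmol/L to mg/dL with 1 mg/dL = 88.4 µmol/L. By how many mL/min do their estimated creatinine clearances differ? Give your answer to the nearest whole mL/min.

Patient A: SCr = 332 / 88.4 = 3.756 mg/dL
Patient A: CrCl = (140 − 75) × 74 / (72 × 3.756) × 0.85 = 4810.0 / 270.43 × 0.85 ≈ 15.1 mL/min
Patient B: CrCl = (140 − 48) × 90.8 / (72 × 3.58) = 8353.6 / 257.76 ≈ 32.4 mL/min
|15.1 − 32.4| = 17.3 mL/min

17 mL/min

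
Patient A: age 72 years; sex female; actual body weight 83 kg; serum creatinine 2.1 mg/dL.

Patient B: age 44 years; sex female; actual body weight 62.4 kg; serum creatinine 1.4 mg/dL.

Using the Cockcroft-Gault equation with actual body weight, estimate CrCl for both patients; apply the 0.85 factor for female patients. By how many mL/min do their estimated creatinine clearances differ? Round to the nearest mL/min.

Patient A: CrCl = (140 − 72) × 83 / (72 × 2.1) × 0.85 = 5644.0 / 151.20 × 0.85 ≈ 31.7 mL/min
Patient B: CrCl = (140 − 44) × 62.4 / (72 × 1.4) × 0.85 = 5990.4 / 100.80 × 0.85 ≈ 50.5 mL/min
|31.7 − 50.5| = 18.8 mL/min

19 mL/min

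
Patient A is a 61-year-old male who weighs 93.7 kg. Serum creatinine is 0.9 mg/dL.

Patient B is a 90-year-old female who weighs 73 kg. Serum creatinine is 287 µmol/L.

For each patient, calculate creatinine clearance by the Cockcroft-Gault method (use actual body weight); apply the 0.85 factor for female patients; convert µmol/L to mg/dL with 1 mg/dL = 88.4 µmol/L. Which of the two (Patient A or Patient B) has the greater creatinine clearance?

Patient A: CrCl = (140 − 61) × 93.7 / (72 × 0.9) = 7402.3 / 64.80 ≈ 114.2 mL/min
Patient B: SCr = 287 / 88.4 = 3.247 mg/dL
Patient B: CrCl = (140 − 90) × 73 / (72 × 3.247) × 0.85 = 3650.0 / 233.78 × 0.85 ≈ 13.3 mL/min
114.2 vs 13.3 mL/min → Patient A is higher.

Patient A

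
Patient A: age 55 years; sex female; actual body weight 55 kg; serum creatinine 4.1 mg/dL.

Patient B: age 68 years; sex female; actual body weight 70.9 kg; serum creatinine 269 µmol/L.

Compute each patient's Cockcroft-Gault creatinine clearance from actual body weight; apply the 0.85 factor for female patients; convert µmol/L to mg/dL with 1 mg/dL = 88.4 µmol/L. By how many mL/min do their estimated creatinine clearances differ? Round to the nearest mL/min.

6 mL/min

Patient A: CrCl = (140 − 55) × 55 / (72 × 4.1) × 0.85 = 4675.0 / 295.20 × 0.85 ≈ 13.5 mL/min
Patient B: SCr = 269 / 88.4 = 3.043 mg/dL
Patient B: CrCl = (140 − 68) × 70.9 / (72 × 3.043) × 0.85 = 5104.8 / 219.10 × 0.85 ≈ 19.8 mL/min
|13.5 − 19.8| = 6.3 mL/min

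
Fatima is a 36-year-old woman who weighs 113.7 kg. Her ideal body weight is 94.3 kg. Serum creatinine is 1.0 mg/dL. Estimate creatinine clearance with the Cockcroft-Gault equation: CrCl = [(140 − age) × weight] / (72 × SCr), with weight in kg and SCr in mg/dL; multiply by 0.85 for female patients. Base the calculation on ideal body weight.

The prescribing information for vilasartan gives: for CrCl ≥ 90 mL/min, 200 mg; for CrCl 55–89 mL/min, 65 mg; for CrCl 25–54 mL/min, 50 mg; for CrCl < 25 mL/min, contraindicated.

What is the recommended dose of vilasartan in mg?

200 mg

CrCl = (140 − 36) × 94.3 / (72 × 1) × 0.85 = 9807.2 / 72.00 × 0.85 ≈ 115.8 mL/min
CrCl ≈ 116 mL/min → bracket ≥ 90 mL/min.
Dose for this bracket: 200 mg.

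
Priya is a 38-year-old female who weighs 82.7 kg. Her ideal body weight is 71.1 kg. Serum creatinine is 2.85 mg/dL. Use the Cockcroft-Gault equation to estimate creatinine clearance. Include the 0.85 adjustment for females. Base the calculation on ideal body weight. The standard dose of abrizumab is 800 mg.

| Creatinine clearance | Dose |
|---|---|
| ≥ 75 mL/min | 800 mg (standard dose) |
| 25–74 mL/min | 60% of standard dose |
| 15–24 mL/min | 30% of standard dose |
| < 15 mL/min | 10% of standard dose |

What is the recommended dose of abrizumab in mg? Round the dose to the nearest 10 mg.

480 mg

CrCl = (140 − 38) × 71.1 / (72 × 2.85) × 0.85 = 7252.2 / 205.20 × 0.85 ≈ 30.0 mL/min
CrCl ≈ 30 mL/min → bracket 25–74 mL/min.
60% of 800 mg = 480 mg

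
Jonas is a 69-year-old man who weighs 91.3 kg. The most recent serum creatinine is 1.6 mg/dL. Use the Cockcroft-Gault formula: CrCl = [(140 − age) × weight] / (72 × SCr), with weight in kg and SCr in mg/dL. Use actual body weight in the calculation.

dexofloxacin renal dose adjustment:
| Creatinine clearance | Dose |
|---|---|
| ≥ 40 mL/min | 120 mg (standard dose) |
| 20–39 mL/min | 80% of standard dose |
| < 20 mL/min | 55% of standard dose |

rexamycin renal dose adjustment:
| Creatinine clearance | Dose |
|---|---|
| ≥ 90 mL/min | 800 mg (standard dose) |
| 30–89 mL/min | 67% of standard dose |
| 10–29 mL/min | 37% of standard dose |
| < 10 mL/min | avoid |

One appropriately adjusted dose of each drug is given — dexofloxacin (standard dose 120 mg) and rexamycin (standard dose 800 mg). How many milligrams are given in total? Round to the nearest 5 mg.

655 mg

CrCl = (140 − 69) × 91.3 / (72 × 1.6) = 6482.3 / 115.20 ≈ 56.3 mL/min
CrCl ≈ 56 mL/min.
dexofloxacin: ≥ 40 mL/min → 100% of 120 mg = 120 mg.
rexamycin: 30–89 mL/min → 67% of 800 mg = 536 mg.
Total = 120 + 536 = 656 mg.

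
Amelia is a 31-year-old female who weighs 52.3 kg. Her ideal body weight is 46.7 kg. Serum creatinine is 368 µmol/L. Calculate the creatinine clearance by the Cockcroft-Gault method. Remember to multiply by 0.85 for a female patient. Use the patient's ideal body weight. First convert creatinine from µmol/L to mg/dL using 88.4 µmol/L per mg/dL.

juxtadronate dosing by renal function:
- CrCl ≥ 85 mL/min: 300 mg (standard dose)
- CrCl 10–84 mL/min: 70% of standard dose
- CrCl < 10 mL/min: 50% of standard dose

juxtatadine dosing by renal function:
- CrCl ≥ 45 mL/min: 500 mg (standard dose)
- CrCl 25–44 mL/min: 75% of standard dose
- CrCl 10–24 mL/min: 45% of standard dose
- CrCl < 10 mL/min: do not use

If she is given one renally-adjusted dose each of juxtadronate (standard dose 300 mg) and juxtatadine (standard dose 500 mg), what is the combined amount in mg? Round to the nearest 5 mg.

435 mg

SCr = 368 / 88.4 = 4.163 mg/dL
CrCl = (140 − 31) × 46.7 / (72 × 4.163) × 0.85 = 5090.3 / 299.74 × 0.85 ≈ 14.4 mL/min
CrCl ≈ 14 mL/min.
juxtadronate: 10–84 mL/min → 70% of 300 mg = 210 mg.
juxtatadine: 10–24 mL/min → 45% of 500 mg = 225 mg.
Total = 210 + 225 = 435 mg.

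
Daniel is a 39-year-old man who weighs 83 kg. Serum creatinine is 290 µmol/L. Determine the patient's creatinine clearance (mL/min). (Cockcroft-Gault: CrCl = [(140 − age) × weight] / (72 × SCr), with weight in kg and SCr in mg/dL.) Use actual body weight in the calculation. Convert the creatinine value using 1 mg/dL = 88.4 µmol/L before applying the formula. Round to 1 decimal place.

SCr = 290 / 88.4 = 3.281 mg/dL
CrCl = (140 − 39) × 83 / (72 × 3.281) = 8383.0 / 236.23 ≈ 35.5 mL/min

35.5 mL/min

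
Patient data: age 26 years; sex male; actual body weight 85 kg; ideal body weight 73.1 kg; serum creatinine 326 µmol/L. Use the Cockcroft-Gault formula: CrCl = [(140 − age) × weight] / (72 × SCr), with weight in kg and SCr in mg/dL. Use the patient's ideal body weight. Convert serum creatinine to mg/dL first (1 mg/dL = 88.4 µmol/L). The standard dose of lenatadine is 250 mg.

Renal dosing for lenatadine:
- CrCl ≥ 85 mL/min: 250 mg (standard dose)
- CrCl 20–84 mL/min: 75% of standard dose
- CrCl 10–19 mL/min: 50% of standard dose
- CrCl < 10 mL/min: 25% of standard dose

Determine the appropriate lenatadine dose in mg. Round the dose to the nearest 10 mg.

SCr = 326 / 88.4 = 3.688 mg/dL
CrCl = (140 − 26) × 73.1 / (72 × 3.688) = 8333.4 / 265.54 ≈ 31.4 mL/min
CrCl ≈ 31 mL/min → bracket 20–84 mL/min.
75% of 250 mg = 187.5 mg → 190 mg

190 mg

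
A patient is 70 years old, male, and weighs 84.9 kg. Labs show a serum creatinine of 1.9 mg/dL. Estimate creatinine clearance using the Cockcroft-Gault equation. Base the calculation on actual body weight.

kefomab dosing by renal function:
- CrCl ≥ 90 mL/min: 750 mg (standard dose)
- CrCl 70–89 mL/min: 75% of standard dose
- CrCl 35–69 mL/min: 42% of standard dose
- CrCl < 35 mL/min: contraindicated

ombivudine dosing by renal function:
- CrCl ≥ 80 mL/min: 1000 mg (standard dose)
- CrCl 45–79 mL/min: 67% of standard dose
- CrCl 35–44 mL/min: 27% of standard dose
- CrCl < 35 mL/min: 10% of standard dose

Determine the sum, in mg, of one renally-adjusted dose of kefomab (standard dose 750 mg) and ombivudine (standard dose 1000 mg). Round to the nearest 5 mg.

CrCl = (140 − 70) × 84.9 / (72 × 1.9) = 5943.0 / 136.80 ≈ 43.4 mL/min
CrCl ≈ 43 mL/min.
kefomab: 35–69 mL/min → 42% of 750 mg = 315 mg.
ombivudine: 35–44 mL/min → 27% of 1000 mg = 270 mg.
Total = 315 + 270 = 585 mg.

585 mg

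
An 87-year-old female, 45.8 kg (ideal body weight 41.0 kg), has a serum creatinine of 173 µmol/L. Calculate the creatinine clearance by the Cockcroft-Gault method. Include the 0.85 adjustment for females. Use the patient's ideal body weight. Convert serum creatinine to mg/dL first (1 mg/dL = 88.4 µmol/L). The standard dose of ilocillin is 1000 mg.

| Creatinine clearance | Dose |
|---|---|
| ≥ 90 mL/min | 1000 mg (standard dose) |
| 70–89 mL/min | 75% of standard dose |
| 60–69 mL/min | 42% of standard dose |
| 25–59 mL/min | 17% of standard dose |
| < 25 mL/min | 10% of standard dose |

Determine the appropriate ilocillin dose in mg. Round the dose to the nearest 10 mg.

SCr = 173 / 88.4 = 1.957 mg/dL
CrCl = (140 − 87) × 41 / (72 × 1.957) × 0.85 = 2173.0 / 140.90 × 0.85 ≈ 13.1 mL/min
CrCl ≈ 13 mL/min → bracket < 25 mL/min.
10% of 1000 mg = 100 mg

100 mg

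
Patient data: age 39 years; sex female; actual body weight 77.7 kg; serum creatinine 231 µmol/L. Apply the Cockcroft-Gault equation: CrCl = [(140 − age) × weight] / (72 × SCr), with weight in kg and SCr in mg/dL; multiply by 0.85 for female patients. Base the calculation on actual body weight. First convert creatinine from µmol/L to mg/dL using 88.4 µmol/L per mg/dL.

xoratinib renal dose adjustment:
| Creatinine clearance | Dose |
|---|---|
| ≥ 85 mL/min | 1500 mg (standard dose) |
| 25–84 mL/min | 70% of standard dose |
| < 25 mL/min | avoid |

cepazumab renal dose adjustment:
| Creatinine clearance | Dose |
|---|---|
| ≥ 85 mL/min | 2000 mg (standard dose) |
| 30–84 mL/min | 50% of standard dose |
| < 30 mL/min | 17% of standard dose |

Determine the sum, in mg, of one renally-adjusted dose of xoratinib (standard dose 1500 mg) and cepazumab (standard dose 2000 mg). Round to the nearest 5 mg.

2050 mg

SCr = 231 / 88.4 = 2.613 mg/dL
CrCl = (140 − 39) × 77.7 / (72 × 2.613) × 0.85 = 7847.7 / 188.14 × 0.85 ≈ 35.5 mL/min
CrCl ≈ 35 mL/min.
xoratinib: 25–84 mL/min → 70% of 1500 mg = 1050 mg.
cepazumab: 30–84 mL/min → 50% of 2000 mg = 1000 mg.
Total = 1050 + 1000 = 2050 mg.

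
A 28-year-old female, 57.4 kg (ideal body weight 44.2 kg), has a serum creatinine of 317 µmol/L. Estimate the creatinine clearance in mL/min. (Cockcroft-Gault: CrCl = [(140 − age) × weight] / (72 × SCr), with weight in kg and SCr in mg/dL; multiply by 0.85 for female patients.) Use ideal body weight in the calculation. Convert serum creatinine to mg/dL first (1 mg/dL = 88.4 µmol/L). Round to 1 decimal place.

SCr = 317 / 88.4 = 3.586 mg/dL
CrCl = (140 − 28) × 44.2 / (72 × 3.586) × 0.85 = 4950.4 / 258.19 × 0.85 ≈ 16.3 mL/min

16.3 mL/min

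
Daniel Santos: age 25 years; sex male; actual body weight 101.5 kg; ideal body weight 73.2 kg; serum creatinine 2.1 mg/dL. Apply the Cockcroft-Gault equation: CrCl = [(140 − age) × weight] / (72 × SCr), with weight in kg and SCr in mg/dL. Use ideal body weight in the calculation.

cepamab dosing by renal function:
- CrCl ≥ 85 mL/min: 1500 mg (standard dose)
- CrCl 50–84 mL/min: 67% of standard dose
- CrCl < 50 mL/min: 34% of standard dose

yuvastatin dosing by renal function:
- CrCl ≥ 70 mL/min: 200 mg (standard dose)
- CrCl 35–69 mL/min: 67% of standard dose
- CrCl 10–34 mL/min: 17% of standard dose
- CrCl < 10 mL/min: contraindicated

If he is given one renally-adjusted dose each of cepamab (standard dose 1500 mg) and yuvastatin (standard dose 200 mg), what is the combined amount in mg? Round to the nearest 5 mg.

1140 mg

CrCl = (140 − 25) × 73.2 / (72 × 2.1) = 8418.0 / 151.20 ≈ 55.7 mL/min
CrCl ≈ 56 mL/min.
cepamab: 50–84 mL/min → 67% of 1500 mg = 1005 mg.
yuvastatin: 35–69 mL/min → 67% of 200 mg = 134 mg.
Total = 1005 + 134 = 1139 mg.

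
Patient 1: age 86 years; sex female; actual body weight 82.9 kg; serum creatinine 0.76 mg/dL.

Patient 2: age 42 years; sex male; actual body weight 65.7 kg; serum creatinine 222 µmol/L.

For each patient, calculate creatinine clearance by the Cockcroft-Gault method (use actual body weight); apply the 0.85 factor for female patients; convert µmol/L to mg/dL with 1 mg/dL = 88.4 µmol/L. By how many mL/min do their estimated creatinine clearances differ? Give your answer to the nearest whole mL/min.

Patient 1: CrCl = (140 − 86) × 82.9 / (72 × 0.76) × 0.85 = 4476.6 / 54.72 × 0.85 ≈ 69.5 mL/min
Patient 2: SCr = 222 / 88.4 = 2.511 mg/dL
Patient 2: CrCl = (140 − 42) × 65.7 / (72 × 2.511) = 6438.6 / 180.79 ≈ 35.6 mL/min
|69.5 − 35.6| = 33.9 mL/min

34 mL/min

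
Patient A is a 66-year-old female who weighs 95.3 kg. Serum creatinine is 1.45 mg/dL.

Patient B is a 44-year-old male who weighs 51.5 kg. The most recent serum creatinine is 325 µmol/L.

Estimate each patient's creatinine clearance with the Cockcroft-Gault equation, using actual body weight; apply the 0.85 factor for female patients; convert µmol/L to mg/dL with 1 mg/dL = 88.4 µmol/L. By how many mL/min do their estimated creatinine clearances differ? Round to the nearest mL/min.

Patient A: CrCl = (140 − 66) × 95.3 / (72 × 1.45) × 0.85 = 7052.2 / 104.40 × 0.85 ≈ 57.4 mL/min
Patient B: SCr = 325 / 88.4 = 3.676 mg/dL
Patient B: CrCl = (140 − 44) × 51.5 / (72 × 3.676) = 4944.0 / 264.67 ≈ 18.7 mL/min
|57.4 − 18.7| = 38.7 mL/min

39 mL/min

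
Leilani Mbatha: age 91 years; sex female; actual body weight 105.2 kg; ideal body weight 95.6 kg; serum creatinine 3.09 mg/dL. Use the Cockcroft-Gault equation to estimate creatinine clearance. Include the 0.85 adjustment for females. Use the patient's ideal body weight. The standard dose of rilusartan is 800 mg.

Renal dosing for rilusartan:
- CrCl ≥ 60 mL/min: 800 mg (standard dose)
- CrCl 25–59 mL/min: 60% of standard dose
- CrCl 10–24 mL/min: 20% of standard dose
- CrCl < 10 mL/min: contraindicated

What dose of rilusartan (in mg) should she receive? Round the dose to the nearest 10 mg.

160 mg

CrCl = (140 − 91) × 95.6 / (72 × 3.09) × 0.85 = 4684.4 / 222.48 × 0.85 ≈ 17.9 mL/min
CrCl ≈ 18 mL/min → bracket 10–24 mL/min.
20% of 800 mg = 160 mg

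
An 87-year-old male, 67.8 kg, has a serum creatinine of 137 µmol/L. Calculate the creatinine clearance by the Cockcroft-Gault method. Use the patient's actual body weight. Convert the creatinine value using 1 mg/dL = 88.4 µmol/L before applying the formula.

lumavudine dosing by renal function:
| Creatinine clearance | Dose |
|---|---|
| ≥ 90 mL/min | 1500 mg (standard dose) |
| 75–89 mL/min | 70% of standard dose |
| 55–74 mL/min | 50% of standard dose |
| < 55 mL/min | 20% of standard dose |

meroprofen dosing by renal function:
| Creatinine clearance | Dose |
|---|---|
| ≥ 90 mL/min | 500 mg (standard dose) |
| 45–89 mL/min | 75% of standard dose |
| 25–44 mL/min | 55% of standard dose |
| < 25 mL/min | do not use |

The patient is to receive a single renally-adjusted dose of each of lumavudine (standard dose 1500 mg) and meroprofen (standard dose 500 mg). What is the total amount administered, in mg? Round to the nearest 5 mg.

575 mg

SCr = 137 / 88.4 = 1.55 mg/dL
CrCl = (140 − 87) × 67.8 / (72 × 1.55) = 3593.4 / 111.60 ≈ 32.2 mL/min
CrCl ≈ 32 mL/min.
lumavudine: < 55 mL/min → 20% of 1500 mg = 300 mg.
meroprofen: 25–44 mL/min → 55% of 500 mg = 275 mg.
Total = 300 + 275 = 575 mg.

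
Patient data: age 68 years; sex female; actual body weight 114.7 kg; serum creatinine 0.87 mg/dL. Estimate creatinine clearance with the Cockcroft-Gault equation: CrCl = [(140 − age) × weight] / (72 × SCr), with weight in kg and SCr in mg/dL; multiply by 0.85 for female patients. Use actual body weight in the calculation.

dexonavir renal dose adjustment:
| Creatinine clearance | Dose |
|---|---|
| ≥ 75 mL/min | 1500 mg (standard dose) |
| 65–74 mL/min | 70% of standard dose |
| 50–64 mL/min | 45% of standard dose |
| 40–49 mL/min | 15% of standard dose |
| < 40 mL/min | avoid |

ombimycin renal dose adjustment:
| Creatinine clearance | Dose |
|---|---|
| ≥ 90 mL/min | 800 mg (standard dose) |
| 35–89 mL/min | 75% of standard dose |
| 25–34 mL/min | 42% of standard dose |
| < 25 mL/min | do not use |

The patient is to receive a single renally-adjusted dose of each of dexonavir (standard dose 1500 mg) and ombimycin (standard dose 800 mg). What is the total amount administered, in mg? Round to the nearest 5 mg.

2300 mg

CrCl = (140 − 68) × 114.7 / (72 × 0.87) × 0.85 = 8258.4 / 62.64 × 0.85 ≈ 112.1 mL/min
CrCl ≈ 112 mL/min.
dexonavir: ≥ 75 mL/min → 100% of 1500 mg = 1500 mg.
ombimycin: ≥ 90 mL/min → 100% of 800 mg = 800 mg.
Total = 1500 + 800 = 2300 mg.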